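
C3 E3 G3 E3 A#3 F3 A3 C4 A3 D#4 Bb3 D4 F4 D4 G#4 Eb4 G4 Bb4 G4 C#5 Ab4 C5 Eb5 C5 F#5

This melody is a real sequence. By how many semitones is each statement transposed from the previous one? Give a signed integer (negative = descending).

5

Taking 5-note groups, the heads are C3, F3, Bb3, Eb4, Ab4: the pattern moves up a 4th.
Counting half-steps from C3 to F3: 5.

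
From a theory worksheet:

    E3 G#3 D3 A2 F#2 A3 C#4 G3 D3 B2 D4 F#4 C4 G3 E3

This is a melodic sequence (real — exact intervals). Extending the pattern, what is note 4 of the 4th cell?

C4

Grouping in 5s, the 4th note of each cell is A2, D3, G3.
One more up a 4th gives C4.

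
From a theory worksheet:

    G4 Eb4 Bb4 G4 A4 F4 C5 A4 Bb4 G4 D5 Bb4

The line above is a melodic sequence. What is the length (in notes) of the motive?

4

12 notes total. Splitting into 3 groups of 4:
G4 Eb4 Bb4 G4 | A4 F4 C5 A4 | Bb4 G4 D5 Bb4
Each cell is the previous one up a 2nd — so the unit is 4 notes.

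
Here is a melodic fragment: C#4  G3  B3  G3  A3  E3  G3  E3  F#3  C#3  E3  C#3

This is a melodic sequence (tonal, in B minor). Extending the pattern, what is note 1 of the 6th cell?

G2

With 4-note cells, note 1 of each statement runs C#4, A3, F#3.
Extending down a 3rd: D3 → B2 → G2.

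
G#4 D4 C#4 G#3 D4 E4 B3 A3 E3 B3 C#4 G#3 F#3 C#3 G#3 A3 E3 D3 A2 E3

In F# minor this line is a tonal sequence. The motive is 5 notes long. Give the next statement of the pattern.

F#3 C#3 B2 F#2 C#3

The 5-note cells begin on G#4, E4, C#4, A3 — each down a 3rd from the last.
Statement 5 starts on F#3 and keeps the same diatonic contour: F#3 C#3 B2 F#2 C#3.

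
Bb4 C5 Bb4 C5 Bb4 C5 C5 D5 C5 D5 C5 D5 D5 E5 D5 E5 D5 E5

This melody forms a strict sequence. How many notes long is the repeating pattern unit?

6

There are 18 notes; a 6-note unit gives 3 cells:
Bb4 C5 Bb4 C5 Bb4 C5 | C5 D5 C5 D5 C5 D5 | D5 E5 D5 E5 D5 E5
Each cell is the previous one up a 2nd — so the unit is 6 notes.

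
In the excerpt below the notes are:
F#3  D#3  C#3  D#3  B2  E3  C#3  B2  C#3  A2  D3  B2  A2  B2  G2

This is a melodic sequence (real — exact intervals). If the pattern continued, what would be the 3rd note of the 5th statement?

The unit is 5 notes. Position-3 pitches of the 3 shown cells: C#3, B2, A2.
Carrying that down a 2nd forward: G2 → F2.

F2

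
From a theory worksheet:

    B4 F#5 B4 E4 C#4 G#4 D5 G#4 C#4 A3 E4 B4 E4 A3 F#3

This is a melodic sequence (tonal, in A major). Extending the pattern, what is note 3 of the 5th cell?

A3

Grouping in 5s, the 3rd note of each cell is B4, G#4, E4.
Extending down a 3rd: C#4 → A3.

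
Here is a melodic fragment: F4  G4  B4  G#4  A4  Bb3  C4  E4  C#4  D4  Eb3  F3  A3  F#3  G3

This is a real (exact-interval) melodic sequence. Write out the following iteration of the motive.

Ab2 Bb2 D3 B2 C3

The 5-note cells begin on F4, Bb3, Eb3 — each down a 5th from the last.
From Ab2 the exact shape gives Ab2 Bb2 D3 B2 C3.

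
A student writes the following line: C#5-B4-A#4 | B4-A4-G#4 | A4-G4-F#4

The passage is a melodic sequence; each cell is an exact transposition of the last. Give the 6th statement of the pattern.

With a 3-note motive the entries are C#5, B4, A4, each down a 2nd from the previous.
Continuing the starts: G4 → F4 → Eb4.
So cell 6 is Eb4 Db4 C4.

Eb4 Db4 C4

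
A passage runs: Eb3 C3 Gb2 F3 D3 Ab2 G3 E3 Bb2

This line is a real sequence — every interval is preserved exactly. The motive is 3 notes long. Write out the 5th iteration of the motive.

With a 3-note motive the entries are Eb3, F3, G3, each up a 2nd from the previous.
Continuing the starts: A3 → B3.
Statement 5 starts on B3 and keeps the same exact contour: B3 G#3 D3.

B3 G#3 D3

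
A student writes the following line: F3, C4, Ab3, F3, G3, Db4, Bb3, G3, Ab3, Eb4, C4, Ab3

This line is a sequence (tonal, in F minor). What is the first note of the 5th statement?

With a 4-note motive the entries are F3, G3, Ab3, each up a 2nd from the previous.
Extending the heads up a 2nd: Bb3 → C4.

C4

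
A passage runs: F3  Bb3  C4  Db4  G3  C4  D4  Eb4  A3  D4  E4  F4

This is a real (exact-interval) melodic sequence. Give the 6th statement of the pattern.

Unit = 4 notes; the statements start on F3, G3, A3, moving up a 2nd each time.
Continuing the starts: B3 → C#4 → D#4.
So cell 6 is D#4 G#4 A#4 B4.

D#4 G#4 A#4 B4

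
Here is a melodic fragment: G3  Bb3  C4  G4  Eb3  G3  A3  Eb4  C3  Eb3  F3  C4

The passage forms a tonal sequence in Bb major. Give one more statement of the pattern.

Unit = 4 notes; the statements start on G3, Eb3, C3, moving down a 3rd each time.
From A2 the diatonic shape gives A2 C3 D3 A3.

A2 C3 D3 A3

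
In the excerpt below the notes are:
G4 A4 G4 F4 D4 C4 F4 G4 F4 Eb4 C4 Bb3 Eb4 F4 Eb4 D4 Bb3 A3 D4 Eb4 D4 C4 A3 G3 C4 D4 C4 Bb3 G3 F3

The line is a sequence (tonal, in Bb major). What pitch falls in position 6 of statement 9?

Bb2

Grouping in 6s, the 6th note of each cell is C4, Bb3, A3, G3, F3.
Extending down a 2nd: Eb3 → D3 → C3 → Bb2.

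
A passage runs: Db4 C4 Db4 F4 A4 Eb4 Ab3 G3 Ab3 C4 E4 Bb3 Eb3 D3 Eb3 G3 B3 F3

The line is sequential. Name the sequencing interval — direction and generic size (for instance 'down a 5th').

down a 4th

Unit = 6 notes; the statements start on Db4, Ab3, Eb3, moving down a 4th each time.
Db4 to Ab3 is down a 4th.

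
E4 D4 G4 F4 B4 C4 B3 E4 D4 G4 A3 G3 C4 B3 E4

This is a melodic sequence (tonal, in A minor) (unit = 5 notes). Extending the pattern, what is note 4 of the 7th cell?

A2

Grouping in 5s, the 4th note of each cell is F4, D4, B3.
Extending down a 3rd: G3 → E3 → C3 → A2.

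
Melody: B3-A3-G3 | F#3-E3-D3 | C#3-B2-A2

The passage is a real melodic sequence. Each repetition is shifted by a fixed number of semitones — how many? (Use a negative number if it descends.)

With a 3-note motive the entries are B3, F#3, C#3, each down a 4th from the previous.
Counting half-steps from B3 to F#3: -5.

-5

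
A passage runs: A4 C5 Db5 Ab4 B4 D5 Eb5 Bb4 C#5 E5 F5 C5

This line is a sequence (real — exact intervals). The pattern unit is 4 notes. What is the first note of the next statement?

D#5

With a 4-note motive the entries are A4, B4, C#5, each up a 2nd from the previous.
The next head, up a 2nd from C#5, is D#5.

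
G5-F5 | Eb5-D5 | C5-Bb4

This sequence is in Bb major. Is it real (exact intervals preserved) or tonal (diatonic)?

tonal

Every note is diatonic to Bb major.
Cell 1 has -2 semitones from note 1 to 2, but cell 2 has -1 — the interval quality changes while the contour stays the same, which is the hallmark of a tonal sequence.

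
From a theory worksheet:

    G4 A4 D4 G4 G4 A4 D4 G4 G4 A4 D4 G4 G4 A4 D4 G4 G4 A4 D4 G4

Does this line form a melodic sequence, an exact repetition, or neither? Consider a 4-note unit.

Each 4-note cell is identical (G4 A4 D4 G4), restated at the same pitch.

repetition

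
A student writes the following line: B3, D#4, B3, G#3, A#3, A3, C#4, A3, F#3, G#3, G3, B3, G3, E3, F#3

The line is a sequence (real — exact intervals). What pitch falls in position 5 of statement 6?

C3

Grouping in 5s, the 5th note of each cell is A#3, G#3, F#3.
Carrying that down a 2nd forward: E3 → D3 → C3.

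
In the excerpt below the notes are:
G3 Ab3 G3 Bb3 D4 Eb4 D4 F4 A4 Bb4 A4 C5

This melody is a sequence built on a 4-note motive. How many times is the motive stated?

3

12 notes in groups of 4 gives 12/4 = 3 statements.
Starts: G3, D4, A4 — each up a 5th.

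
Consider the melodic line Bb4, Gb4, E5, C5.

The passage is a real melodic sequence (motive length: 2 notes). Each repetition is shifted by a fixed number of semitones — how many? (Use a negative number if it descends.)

Unit = 2 notes; the statements start on Bb4, E5, moving up a 4th each time.
Bb4→E5 is 76 − 70 = 6 semitones.

6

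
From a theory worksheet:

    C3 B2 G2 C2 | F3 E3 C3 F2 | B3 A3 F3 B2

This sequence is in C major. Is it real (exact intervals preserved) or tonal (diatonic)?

tonal

Every note is diatonic to C major.
Cell 1 has -1 semitones from note 1 to 2, but cell 3 has -2 — the interval quality changes while the contour stays the same, which is the hallmark of a tonal sequence.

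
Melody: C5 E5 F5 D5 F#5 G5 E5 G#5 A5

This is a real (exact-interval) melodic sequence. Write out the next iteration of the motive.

F#5 A#5 B5

The 3-note cells begin on C5, D5, E5 — each up a 2nd from the last.
Statement 4 starts on F#5 and keeps the same exact contour: F#5 A#5 B5.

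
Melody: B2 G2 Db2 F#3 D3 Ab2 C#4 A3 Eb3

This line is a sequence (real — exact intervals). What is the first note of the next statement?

G#4

Taking 3-note groups, the heads are B2, F#3, C#4: the pattern moves up a 5th.
The next head, up a 5th from C#4, is G#4.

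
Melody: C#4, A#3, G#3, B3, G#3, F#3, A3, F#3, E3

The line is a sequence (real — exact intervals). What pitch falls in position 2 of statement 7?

With 3-note cells, note 2 of each statement runs A#3, G#3, F#3.
Each moves down a 2nd. Continuing: E3 → D3 → C3 → Bb2.

Bb2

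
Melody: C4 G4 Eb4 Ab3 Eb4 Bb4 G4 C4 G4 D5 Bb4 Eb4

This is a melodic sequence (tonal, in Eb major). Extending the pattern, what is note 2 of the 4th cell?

The unit is 4 notes. Position-2 pitches of the 3 shown cells: G4, Bb4, D5.
Each moves up a 3rd; the next is F5.

F5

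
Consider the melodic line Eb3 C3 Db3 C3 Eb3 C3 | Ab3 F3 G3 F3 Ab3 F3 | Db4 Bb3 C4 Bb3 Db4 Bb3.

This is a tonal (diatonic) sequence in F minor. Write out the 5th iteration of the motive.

C5 Ab4 Bb4 Ab4 C5 Ab4

Taking 6-note groups, the heads are Eb3, Ab3, Db4: the pattern moves up a 4th.
Carrying on: G4 → C5.
Statement 5 starts on C5 and keeps the same diatonic contour: C5 Ab4 Bb4 Ab4 C5 Ab4.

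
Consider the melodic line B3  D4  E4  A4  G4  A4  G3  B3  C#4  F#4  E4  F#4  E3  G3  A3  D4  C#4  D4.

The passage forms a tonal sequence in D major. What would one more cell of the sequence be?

With a 6-note motive the entries are B3, G3, E3, each down a 3rd from the previous.
So cell 4 is C#3 E3 F#3 B3 A3 B3.

C#3 E3 F#3 B3 A3 B3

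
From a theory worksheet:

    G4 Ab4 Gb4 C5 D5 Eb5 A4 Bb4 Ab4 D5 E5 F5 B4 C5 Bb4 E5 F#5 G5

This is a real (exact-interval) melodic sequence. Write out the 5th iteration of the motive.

Taking 6-note groups, the heads are G4, A4, B4: the pattern moves up a 2nd.
Continuing the starts: C#5 → D#5.
From D#5 the exact shape gives D#5 E5 D5 G#5 A#5 B5.

D#5 E5 D5 G#5 A#5 B5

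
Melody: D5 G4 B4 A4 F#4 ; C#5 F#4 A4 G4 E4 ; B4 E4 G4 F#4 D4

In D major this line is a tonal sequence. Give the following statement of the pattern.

A4 D4 F#4 E4 C#4

Taking 5-note groups, the heads are D5, C#5, B4: the pattern moves down a 2nd.
From A4 the diatonic shape gives A4 D4 F#4 E4 C#4.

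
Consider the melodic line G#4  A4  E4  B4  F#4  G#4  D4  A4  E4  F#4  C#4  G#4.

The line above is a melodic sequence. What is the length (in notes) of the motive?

12 notes total. Splitting into 3 groups of 4:
G#4 A4 E4 B4 | F#4 G#4 D4 A4 | E4 F#4 C#4 G#4
That's a consistent down a 2nd shift per cell, and no other grouping gives one.

4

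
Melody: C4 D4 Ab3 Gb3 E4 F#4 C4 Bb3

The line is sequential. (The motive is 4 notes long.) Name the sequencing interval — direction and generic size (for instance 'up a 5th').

up a 3rd

The 4-note cells begin on C4, E4 — each up a 3rd from the last.
C4 to E4 is up a 3rd.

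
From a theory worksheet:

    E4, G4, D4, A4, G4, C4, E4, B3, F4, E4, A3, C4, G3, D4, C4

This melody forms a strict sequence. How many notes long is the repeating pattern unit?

15 notes total. Splitting into 3 groups of 5:
E4 G4 D4 A4 G4 | C4 E4 B3 F4 E4 | A3 C4 G3 D4 C4
Every group is a transposition down a 3rd of the one before; no shorter unit works.

5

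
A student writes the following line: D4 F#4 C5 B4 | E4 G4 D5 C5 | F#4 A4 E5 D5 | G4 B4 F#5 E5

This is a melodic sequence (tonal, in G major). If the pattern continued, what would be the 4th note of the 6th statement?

The unit is 4 notes. Position-4 pitches of the 4 shown cells: B4, C5, D5, E5.
Each moves up a 2nd. Continuing: F#5 → G5.

G5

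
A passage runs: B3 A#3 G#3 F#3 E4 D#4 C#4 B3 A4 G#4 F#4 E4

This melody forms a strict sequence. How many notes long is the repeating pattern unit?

There are 12 notes; a 4-note unit gives 3 cells:
B3 A#3 G#3 F#3 | E4 D#4 C#4 B3 | A4 G#4 F#4 E4
Every group is a transposition up a 4th of the one before; no shorter unit works.

4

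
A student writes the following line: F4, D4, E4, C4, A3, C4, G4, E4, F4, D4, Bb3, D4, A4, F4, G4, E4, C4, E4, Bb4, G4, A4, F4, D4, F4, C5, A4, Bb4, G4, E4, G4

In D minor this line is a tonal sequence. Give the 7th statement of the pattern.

Unit = 6 notes; the statements start on F4, G4, A4, Bb4, C5, moving up a 2nd each time.
Continuing the starts: D5 → E5.
Statement 7 starts on E5 and keeps the same diatonic contour: E5 C5 D5 Bb4 G4 Bb4.

E5 C5 D5 Bb4 G4 Bb4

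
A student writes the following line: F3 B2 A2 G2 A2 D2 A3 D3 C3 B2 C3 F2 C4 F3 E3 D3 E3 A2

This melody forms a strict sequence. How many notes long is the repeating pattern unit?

6

Try groups of 6 (3 cells in 18 notes):
F3 B2 A2 G2 A2 D2 | A3 D3 C3 B2 C3 F2 | C4 F3 E3 D3 E3 A2
That's a consistent up a 3rd shift per cell, and no other grouping gives one.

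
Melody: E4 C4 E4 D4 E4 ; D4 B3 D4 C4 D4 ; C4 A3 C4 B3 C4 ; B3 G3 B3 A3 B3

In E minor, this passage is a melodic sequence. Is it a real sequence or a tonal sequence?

Every note is diatonic to E minor.
Cell 1 has -4 semitones from note 1 to 2, but cell 2 has -3 — the interval quality changes while the contour stays the same, which is the hallmark of a tonal sequence.

tonal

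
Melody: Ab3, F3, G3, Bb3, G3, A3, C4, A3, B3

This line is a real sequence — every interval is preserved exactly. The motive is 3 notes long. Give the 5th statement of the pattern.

E4 C#4 D#4

The 3-note cells begin on Ab3, Bb3, C4 — each up a 2nd from the last.
Continuing the starts: D4 → E4.
So cell 5 is E4 C#4 D#4.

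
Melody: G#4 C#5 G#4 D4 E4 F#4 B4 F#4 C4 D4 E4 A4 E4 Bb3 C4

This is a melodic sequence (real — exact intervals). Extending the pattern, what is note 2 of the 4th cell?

G4

With 5-note cells, note 2 of each statement runs C#5, B4, A4.
One more down a 2nd gives G4.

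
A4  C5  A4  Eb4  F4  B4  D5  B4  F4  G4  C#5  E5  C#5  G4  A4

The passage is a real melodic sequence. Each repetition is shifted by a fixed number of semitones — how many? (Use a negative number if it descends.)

2

With a 5-note motive the entries are A4, B4, C#5, each up a 2nd from the previous.
Counting half-steps from A4 to B4: 2.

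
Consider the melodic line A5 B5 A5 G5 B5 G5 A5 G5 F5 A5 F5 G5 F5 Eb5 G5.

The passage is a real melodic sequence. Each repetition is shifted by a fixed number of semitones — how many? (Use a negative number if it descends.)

Unit = 5 notes; the statements start on A5, G5, F5, moving down a 2nd each time.
Counting half-steps from A5 to G5: -2.

-2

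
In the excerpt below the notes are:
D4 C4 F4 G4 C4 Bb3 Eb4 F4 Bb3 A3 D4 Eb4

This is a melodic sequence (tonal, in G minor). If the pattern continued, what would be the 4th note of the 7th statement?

Grouping in 4s, the 4th note of each cell is G4, F4, Eb4.
Carrying that down a 2nd forward: D4 → C4 → Bb3 → A3.

A3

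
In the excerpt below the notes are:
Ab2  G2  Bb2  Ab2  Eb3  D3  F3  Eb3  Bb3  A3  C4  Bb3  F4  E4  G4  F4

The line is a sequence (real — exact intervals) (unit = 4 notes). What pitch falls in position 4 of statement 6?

G5

With 4-note cells, note 4 of each statement runs Ab2, Eb3, Bb3, F4.
Carrying that up a 5th forward: C5 → G5.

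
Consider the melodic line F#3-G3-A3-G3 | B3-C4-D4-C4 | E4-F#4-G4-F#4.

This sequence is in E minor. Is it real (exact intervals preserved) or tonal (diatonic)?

tonal

Every note is diatonic to E minor.
Cell 1 has +1 semitones from note 1 to 2, but cell 3 has +2 — the interval quality changes while the contour stays the same, which is the hallmark of a tonal sequence.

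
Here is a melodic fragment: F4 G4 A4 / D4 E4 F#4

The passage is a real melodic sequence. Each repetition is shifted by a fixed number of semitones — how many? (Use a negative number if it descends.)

-3

The 3-note cells begin on F4, D4 — each down a 3rd from the last.
F4 to D4 spans -3 semitones.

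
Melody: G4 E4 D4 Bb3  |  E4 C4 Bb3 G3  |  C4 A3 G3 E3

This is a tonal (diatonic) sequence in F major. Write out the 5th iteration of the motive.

With a 4-note motive the entries are G4, E4, C4, each down a 3rd from the previous.
Extending down a 3rd: A3 → F3.
So cell 5 is F3 D3 C3 A2.

F3 D3 C3 A2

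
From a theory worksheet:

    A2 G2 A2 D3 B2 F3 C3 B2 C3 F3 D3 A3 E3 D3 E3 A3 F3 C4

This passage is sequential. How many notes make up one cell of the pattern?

There are 18 notes; a 6-note unit gives 3 cells:
A2 G2 A2 D3 B2 F3 | C3 B2 C3 F3 D3 A3 | E3 D3 E3 A3 F3 C4
That's a consistent up a 3rd shift per cell, and no other grouping gives one.

6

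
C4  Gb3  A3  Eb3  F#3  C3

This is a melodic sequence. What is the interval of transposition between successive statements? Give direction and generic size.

down a 3rd

Taking 2-note groups, the heads are C4, A3, F#3: the pattern moves down a 3rd.
From C4 to A3: down a 3rd.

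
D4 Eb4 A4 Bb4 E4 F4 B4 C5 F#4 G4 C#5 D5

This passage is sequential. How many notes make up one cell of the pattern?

12 notes total. Splitting into 3 groups of 4:
D4 Eb4 A4 Bb4 | E4 F4 B4 C5 | F#4 G4 C#5 D5
That's a consistent up a 2nd shift per cell, and no other grouping gives one.

4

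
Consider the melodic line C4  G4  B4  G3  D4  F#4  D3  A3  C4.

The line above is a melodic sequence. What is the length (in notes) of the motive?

Try groups of 3 (3 cells in 9 notes):
C4 G4 B4 | G3 D4 F#4 | D3 A3 C4
Every group is a transposition down a 4th of the one before; no shorter unit works.

3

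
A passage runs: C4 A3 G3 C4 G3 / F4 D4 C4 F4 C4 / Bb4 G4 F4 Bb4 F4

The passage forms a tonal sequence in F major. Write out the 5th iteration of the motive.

A5 F5 E5 A5 E5

Taking 5-note groups, the heads are C4, F4, Bb4: the pattern moves up a 4th.
Continuing the starts: E5 → A5.
From A5 the diatonic shape gives A5 F5 E5 A5 E5.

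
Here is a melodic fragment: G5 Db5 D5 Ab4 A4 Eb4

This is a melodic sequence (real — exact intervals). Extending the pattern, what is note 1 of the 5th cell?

Grouping in 2s, the 1st note of each cell is G5, D5, A4.
Extending down a 4th: E4 → B3.

B3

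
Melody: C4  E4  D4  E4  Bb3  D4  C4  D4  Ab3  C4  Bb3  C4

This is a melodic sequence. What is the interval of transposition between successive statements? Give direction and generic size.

With a 4-note motive the entries are C4, Bb3, Ab3, each down a 2nd from the previous.
From C4 to Bb3: down a 2nd.

down a 2nd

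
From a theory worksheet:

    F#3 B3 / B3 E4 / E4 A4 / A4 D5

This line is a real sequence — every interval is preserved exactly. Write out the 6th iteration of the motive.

G5 C6

The 2-note cells begin on F#3, B3, E4, A4 — each up a 4th from the last.
Extending up a 4th: D5 → G5.
Statement 6 starts on G5 and keeps the same exact contour: G5 C6.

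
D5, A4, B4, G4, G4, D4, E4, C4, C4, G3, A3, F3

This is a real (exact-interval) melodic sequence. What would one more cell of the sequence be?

Unit = 4 notes; the statements start on D5, G4, C4, moving down a 5th each time.
Statement 4 starts on F3 and keeps the same exact contour: F3 C3 D3 Bb2.

F3 C3 D3 Bb2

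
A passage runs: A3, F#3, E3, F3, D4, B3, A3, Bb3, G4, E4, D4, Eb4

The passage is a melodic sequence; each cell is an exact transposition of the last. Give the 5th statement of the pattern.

Unit = 4 notes; the statements start on A3, D4, G4, moving up a 4th each time.
Extending up a 4th: C5 → F5.
So cell 5 is F5 D5 C5 Db5.

F5 D5 C5 Db5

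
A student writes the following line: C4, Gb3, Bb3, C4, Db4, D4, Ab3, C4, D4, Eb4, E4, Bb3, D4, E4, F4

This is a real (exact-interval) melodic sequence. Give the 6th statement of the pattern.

Taking 5-note groups, the heads are C4, D4, E4: the pattern moves up a 2nd.
Continuing the starts: F#4 → G#4 → A#4.
Statement 6 starts on A#4 and keeps the same exact contour: A#4 E4 G#4 A#4 B4.

A#4 E4 G#4 A#4 B4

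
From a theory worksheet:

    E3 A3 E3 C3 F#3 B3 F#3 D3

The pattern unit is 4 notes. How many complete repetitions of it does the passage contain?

2

8 notes in groups of 4 gives 8/4 = 2 statements.
Starts: E3, F#3 — each up a 2nd.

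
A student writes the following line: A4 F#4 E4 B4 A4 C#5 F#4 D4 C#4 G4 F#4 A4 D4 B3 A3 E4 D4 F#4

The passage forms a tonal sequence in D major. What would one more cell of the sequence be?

Taking 6-note groups, the heads are A4, F#4, D4: the pattern moves down a 3rd.
So cell 4 is B3 G3 F#3 C#4 B3 D4.

B3 G3 F#3 C#4 B3 D4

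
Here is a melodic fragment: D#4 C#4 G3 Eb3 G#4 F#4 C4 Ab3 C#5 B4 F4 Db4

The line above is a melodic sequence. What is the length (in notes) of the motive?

4

Try groups of 4 (3 cells in 12 notes):
D#4 C#4 G3 Eb3 | G#4 F#4 C4 Ab3 | C#5 B4 F4 Db4
That's a consistent up a 4th shift per cell, and no other grouping gives one.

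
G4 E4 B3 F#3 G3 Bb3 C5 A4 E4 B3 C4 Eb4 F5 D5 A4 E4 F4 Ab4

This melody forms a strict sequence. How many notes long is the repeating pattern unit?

There are 18 notes; a 6-note unit gives 3 cells:
G4 E4 B3 F#3 G3 Bb3 | C5 A4 E4 B3 C4 Eb4 | F5 D5 A4 E4 F4 Ab4
That's a consistent up a 4th shift per cell, and no other grouping gives one.

6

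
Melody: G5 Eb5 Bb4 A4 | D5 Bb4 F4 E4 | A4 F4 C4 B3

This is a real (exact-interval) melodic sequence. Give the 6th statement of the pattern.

With a 4-note motive the entries are G5, D5, A4, each down a 4th from the previous.
Extending down a 4th: E4 → B3 → F#3.
From F#3 the exact shape gives F#3 D3 A2 G#2.

F#3 D3 A2 G#2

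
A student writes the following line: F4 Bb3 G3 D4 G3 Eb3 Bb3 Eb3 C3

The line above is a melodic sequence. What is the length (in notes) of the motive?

Try groups of 3 (3 cells in 9 notes):
F4 Bb3 G3 | D4 G3 Eb3 | Bb3 Eb3 C3
That's a consistent down a 3rd shift per cell, and no other grouping gives one.

3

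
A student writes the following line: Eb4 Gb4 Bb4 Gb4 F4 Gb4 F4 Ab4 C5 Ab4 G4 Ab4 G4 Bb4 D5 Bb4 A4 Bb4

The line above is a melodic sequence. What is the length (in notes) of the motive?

Try groups of 6 (3 cells in 18 notes):
Eb4 Gb4 Bb4 Gb4 F4 Gb4 | F4 Ab4 C5 Ab4 G4 Ab4 | G4 Bb4 D5 Bb4 A4 Bb4
That's a consistent up a 2nd shift per cell, and no other grouping gives one.

6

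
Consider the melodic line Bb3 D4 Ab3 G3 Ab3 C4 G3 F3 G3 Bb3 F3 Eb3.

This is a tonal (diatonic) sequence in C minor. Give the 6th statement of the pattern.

The 4-note cells begin on Bb3, Ab3, G3 — each down a 2nd from the last.
Carrying on: F3 → Eb3 → D3.
Statement 6 starts on D3 and keeps the same diatonic contour: D3 F3 C3 Bb2.

D3 F3 C3 Bb2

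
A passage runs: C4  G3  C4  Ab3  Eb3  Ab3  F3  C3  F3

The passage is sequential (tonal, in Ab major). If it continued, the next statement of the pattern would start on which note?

Db3

Taking 3-note groups, the heads are C4, Ab3, F3: the pattern moves down a 3rd.
One more step down a 3rd gives Db3.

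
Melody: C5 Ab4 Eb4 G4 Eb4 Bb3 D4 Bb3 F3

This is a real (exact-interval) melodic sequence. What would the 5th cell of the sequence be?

With a 3-note motive the entries are C5, G4, D4, each down a 4th from the previous.
Continuing the starts: A3 → E3.
Statement 5 starts on E3 and keeps the same exact contour: E3 C3 G2.

E3 C3 G2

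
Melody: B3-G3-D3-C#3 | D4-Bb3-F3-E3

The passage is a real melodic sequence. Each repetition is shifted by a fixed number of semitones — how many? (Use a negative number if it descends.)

Unit = 4 notes; the statements start on B3, D4, moving up a 3rd each time.
B3 to D4 spans +3 semitones.

3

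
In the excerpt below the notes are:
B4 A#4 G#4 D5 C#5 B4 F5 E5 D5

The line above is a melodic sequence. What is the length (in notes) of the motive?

3

9 notes total. Splitting into 3 groups of 3:
B4 A#4 G#4 | D5 C#5 B4 | F5 E5 D5
Every group is a transposition up a 3rd of the one before; no shorter unit works.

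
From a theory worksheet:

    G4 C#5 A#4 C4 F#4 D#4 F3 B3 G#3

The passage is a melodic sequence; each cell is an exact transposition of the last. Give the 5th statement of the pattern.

Eb2 A2 F#2

Unit = 3 notes; the statements start on G4, C4, F3, moving down a 5th each time.
Carrying on: Bb2 → Eb2.
So cell 5 is Eb2 A2 F#2.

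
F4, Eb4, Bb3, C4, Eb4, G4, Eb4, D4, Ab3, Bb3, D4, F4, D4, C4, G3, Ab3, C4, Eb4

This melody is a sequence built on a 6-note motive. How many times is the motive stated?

3

18 notes in groups of 6 gives 18/6 = 3 statements.
Starts: F4, Eb4, D4 — each down a 2nd.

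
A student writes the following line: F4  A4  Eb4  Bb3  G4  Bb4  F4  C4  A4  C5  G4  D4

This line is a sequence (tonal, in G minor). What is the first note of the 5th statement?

Unit = 4 notes; the statements start on F4, G4, A4, moving up a 2nd each time.
Extending the heads up a 2nd: Bb4 → C5.

C5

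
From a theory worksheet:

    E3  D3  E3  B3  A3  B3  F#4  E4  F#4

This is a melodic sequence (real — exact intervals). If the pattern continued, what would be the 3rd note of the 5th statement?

The unit is 3 notes. Position-3 pitches of the 3 shown cells: E3, B3, F#4.
Extending up a 5th: C#5 → G#5.

G#5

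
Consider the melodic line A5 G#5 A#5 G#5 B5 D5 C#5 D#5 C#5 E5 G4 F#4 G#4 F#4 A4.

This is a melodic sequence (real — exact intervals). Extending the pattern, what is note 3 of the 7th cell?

Grouping in 5s, the 3rd note of each cell is A#5, D#5, G#4.
Extending down a 5th: C#4 → F#3 → B2 → E2.

E2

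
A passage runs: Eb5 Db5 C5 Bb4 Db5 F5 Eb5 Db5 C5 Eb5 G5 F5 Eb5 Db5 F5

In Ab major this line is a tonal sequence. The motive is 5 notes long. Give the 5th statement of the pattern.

Bb5 Ab5 G5 F5 Ab5

Unit = 5 notes; the statements start on Eb5, F5, G5, moving up a 2nd each time.
Continuing the starts: Ab5 → Bb5.
Statement 5 starts on Bb5 and keeps the same diatonic contour: Bb5 Ab5 G5 F5 Ab5.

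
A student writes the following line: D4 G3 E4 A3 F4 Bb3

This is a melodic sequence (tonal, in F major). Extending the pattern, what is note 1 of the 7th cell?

Grouping in 2s, the 1st note of each cell is D4, E4, F4.
Carrying that up a 2nd forward: G4 → A4 → Bb4 → C5.

C5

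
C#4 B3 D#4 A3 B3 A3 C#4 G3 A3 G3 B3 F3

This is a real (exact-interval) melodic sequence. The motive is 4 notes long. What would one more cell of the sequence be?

G3 F3 A3 Eb3

Taking 4-note groups, the heads are C#4, B3, A3: the pattern moves down a 2nd.
Statement 4 starts on G3 and keeps the same exact contour: G3 F3 A3 Eb3.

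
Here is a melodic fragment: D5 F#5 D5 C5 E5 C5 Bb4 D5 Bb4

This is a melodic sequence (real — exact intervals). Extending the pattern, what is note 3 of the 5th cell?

With 3-note cells, note 3 of each statement runs D5, C5, Bb4.
Extending down a 2nd: Ab4 → Gb4.

Gb4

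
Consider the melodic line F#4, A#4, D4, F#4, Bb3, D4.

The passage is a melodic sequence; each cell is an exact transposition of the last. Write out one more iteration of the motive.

Taking 2-note groups, the heads are F#4, D4, Bb3: the pattern moves down a 3rd.
Statement 4 starts on Gb3 and keeps the same exact contour: Gb3 Bb3.

Gb3 Bb3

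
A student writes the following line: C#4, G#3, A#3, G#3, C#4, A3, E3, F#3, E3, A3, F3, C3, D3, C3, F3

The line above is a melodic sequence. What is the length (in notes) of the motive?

15 notes total. Splitting into 3 groups of 5:
C#4 G#3 A#3 G#3 C#4 | A3 E3 F#3 E3 A3 | F3 C3 D3 C3 F3
Each cell is the previous one down a 3rd — so the unit is 5 notes.

5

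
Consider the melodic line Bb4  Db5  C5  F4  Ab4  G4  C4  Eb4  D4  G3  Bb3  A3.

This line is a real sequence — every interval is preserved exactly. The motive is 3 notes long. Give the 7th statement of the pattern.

Unit = 3 notes; the statements start on Bb4, F4, C4, G3, moving down a 4th each time.
Extending down a 4th: D3 → A2 → E2.
Statement 7 starts on E2 and keeps the same exact contour: E2 G2 F#2.

E2 G2 F#2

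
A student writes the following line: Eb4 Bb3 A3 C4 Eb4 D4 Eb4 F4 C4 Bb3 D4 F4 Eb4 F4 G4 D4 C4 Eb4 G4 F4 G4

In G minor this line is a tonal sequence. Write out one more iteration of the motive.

A4 Eb4 D4 F4 A4 G4 A4

The 7-note cells begin on Eb4, F4, G4 — each up a 2nd from the last.
From A4 the diatonic shape gives A4 Eb4 D4 F4 A4 G4 A4.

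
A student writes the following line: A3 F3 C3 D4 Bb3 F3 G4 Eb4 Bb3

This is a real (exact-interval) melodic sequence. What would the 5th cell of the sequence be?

F5 Db5 Ab4

Taking 3-note groups, the heads are A3, D4, G4: the pattern moves up a 4th.
Continuing the starts: C5 → F5.
Statement 5 starts on F5 and keeps the same exact contour: F5 Db5 Ab4.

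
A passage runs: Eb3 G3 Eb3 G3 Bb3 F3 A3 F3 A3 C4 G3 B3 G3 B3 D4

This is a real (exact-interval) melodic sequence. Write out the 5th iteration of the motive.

Unit = 5 notes; the statements start on Eb3, F3, G3, moving up a 2nd each time.
Continuing the starts: A3 → B3.
Statement 5 starts on B3 and keeps the same exact contour: B3 D#4 B3 D#4 F#4.

B3 D#4 B3 D#4 F#4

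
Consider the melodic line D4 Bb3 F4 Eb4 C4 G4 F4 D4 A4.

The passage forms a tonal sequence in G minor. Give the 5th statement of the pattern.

Taking 3-note groups, the heads are D4, Eb4, F4: the pattern moves up a 2nd.
Continuing the starts: G4 → A4.
From A4 the diatonic shape gives A4 F4 C5.

A4 F4 C5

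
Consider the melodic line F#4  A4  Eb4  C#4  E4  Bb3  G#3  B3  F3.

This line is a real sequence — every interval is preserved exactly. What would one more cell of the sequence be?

With a 3-note motive the entries are F#4, C#4, G#3, each down a 4th from the previous.
From D#3 the exact shape gives D#3 F#3 C3.

D#3 F#3 C3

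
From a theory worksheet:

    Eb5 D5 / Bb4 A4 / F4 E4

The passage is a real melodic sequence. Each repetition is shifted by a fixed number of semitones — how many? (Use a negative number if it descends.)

-5

Taking 2-note groups, the heads are Eb5, Bb4, F4: the pattern moves down a 4th.
Counting half-steps from Eb5 to Bb4: -5.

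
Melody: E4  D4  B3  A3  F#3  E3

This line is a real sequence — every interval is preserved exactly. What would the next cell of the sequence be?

Taking 2-note groups, the heads are E4, B3, F#3: the pattern moves down a 4th.
So cell 4 is C#3 B2.

C#3 B2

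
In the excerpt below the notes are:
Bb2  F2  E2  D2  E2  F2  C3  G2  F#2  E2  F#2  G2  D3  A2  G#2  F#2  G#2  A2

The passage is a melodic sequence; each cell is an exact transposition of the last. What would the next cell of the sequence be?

E3 B2 A#2 G#2 A#2 B2

Unit = 6 notes; the statements start on Bb2, C3, D3, moving up a 2nd each time.
From E3 the exact shape gives E3 B2 A#2 G#2 A#2 B2.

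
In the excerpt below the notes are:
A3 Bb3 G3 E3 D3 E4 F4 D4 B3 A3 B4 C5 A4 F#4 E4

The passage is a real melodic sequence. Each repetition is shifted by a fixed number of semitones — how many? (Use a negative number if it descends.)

7

Taking 5-note groups, the heads are A3, E4, B4: the pattern moves up a 5th.
A3→E4 is 64 − 57 = 7 semitones.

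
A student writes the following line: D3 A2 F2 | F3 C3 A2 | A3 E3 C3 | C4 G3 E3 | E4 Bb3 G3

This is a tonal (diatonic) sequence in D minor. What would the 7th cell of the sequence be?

Taking 3-note groups, the heads are D3, F3, A3, C4, E4: the pattern moves up a 3rd.
Carrying on: G4 → Bb4.
Statement 7 starts on Bb4 and keeps the same diatonic contour: Bb4 F4 D4.

Bb4 F4 D4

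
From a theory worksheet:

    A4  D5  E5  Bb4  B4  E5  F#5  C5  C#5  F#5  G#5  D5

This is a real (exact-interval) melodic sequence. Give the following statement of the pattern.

The 4-note cells begin on A4, B4, C#5 — each up a 2nd from the last.
So cell 4 is D#5 G#5 A#5 E5.

D#5 G#5 A#5 E5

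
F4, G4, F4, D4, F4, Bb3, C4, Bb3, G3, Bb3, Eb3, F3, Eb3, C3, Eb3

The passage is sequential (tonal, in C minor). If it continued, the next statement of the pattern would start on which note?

Ab2

Unit = 5 notes; the statements start on F4, Bb3, Eb3, moving down a 5th each time.
The next head, down a 5th from Eb3, is Ab2.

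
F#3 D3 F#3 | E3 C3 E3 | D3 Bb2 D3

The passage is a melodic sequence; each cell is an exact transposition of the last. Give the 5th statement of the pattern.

Bb2 Gb2 Bb2

With a 3-note motive the entries are F#3, E3, D3, each down a 2nd from the previous.
Carrying on: C3 → Bb2.
So cell 5 is Bb2 Gb2 Bb2.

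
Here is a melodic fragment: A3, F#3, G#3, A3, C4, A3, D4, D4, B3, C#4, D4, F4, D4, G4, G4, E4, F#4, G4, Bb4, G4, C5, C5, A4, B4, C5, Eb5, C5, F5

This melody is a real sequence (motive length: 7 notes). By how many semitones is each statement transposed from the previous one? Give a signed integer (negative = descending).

Unit = 7 notes; the statements start on A3, D4, G4, C5, moving up a 4th each time.
Counting half-steps from A3 to D4: 5.

5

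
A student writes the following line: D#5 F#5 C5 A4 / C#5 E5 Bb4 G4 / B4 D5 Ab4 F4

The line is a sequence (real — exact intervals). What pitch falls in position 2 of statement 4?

The unit is 4 notes. Position-2 pitches of the 3 shown cells: F#5, E5, D5.
Each moves down a 2nd; the next is C5.

C5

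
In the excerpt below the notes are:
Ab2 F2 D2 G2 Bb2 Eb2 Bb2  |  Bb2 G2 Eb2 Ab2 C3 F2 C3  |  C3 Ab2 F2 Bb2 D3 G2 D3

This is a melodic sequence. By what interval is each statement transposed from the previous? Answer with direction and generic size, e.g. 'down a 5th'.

up a 2nd

With a 7-note motive the entries are Ab2, Bb2, C3, each up a 2nd from the previous.
From Ab2 to Bb2: up a 2nd.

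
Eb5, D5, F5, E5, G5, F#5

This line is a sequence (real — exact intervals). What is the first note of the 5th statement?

B5

The 2-note cells begin on Eb5, F5, G5 — each up a 2nd from the last.
Continuing: A5 → B5. Statement 5 starts on B5.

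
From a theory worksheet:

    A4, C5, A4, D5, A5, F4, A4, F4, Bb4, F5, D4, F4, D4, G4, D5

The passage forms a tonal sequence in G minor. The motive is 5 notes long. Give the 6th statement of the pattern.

The 5-note cells begin on A4, F4, D4 — each down a 3rd from the last.
Carrying on: Bb3 → G3 → Eb3.
Statement 6 starts on Eb3 and keeps the same diatonic contour: Eb3 G3 Eb3 A3 Eb4.

Eb3 G3 Eb3 A3 Eb4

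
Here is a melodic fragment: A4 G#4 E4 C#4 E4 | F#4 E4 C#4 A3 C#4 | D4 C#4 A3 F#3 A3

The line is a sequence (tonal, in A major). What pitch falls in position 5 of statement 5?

D3

The unit is 5 notes. Position-5 pitches of the 3 shown cells: E4, C#4, A3.
Each moves down a 3rd. Continuing: F#3 → D3.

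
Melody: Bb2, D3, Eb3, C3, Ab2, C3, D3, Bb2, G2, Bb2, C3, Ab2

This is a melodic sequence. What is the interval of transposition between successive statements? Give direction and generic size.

down a 2nd

Unit = 4 notes; the statements start on Bb2, Ab2, G2, moving down a 2nd each time.
Bb2 to Ab2 is down a 2nd.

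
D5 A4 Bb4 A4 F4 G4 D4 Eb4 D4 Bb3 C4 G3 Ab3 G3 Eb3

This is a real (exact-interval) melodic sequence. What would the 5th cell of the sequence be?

The 5-note cells begin on D5, G4, C4 — each down a 5th from the last.
Continuing the starts: F3 → Bb2.
Statement 5 starts on Bb2 and keeps the same exact contour: Bb2 F2 Gb2 F2 Db2.

Bb2 F2 Gb2 F2 Db2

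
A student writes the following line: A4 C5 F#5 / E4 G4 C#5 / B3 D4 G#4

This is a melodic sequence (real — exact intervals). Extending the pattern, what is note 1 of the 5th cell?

C#3

With 3-note cells, note 1 of each statement runs A4, E4, B3.
Extending down a 4th: F#3 → C#3.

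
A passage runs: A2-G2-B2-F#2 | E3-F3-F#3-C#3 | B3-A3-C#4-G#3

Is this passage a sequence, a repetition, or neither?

Note 2 of cell 2 is F3; if this were a sequence it would be D3. No unit length gives a consistent transposition pattern.

neither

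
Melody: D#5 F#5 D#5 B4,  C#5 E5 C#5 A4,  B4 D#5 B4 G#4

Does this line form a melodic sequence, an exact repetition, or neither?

Each 4-note cell is the previous one transposed down a 2nd.

sequence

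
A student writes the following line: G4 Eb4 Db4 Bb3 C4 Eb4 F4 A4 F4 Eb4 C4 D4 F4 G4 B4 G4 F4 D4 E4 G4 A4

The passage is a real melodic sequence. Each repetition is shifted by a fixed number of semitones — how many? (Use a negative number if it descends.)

Taking 7-note groups, the heads are G4, A4, B4: the pattern moves up a 2nd.
G4→A4 is 69 − 67 = 2 semitones.

2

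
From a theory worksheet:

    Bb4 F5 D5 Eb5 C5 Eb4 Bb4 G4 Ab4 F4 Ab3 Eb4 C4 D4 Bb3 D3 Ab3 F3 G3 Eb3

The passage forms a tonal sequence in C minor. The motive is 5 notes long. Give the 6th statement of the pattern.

C2 G2 Eb2 F2 D2

With a 5-note motive the entries are Bb4, Eb4, Ab3, D3, each down a 5th from the previous.
Extending down a 5th: G2 → C2.
So cell 6 is C2 G2 Eb2 F2 D2.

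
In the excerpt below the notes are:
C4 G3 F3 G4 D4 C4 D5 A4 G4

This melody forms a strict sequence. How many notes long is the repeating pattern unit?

There are 9 notes; a 3-note unit gives 3 cells:
C4 G3 F3 | G4 D4 C4 | D5 A4 G4
That's a consistent up a 5th shift per cell, and no other grouping gives one.

3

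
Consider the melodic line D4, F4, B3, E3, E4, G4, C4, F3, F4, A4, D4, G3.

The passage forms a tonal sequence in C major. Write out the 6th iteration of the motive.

B4 D5 G4 C4

Taking 4-note groups, the heads are D4, E4, F4: the pattern moves up a 2nd.
Carrying on: G4 → A4 → B4.
So cell 6 is B4 D5 G4 C4.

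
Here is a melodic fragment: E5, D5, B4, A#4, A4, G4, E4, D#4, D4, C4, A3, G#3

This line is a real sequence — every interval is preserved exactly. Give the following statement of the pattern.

G3 F3 D3 C#3

Taking 4-note groups, the heads are E5, A4, D4: the pattern moves down a 5th.
So cell 4 is G3 F3 D3 C#3.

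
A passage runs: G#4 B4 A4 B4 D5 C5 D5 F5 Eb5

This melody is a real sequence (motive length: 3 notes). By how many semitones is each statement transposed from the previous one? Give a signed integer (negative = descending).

The 3-note cells begin on G#4, B4, D5 — each up a 3rd from the last.
Counting half-steps from G#4 to B4: 3.

3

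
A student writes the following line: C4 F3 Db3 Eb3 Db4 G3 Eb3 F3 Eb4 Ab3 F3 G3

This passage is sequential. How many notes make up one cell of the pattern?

4

12 notes total. Splitting into 3 groups of 4:
C4 F3 Db3 Eb3 | Db4 G3 Eb3 F3 | Eb4 Ab3 F3 G3
Every group is a transposition up a 2nd of the one before; no shorter unit works.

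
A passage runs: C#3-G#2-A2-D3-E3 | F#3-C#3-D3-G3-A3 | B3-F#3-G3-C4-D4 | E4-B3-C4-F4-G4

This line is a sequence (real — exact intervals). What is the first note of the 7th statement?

G5

With a 5-note motive the entries are C#3, F#3, B3, E4, each up a 4th from the previous.
Continuing: A4 → D5 → G5. Statement 7 starts on G5.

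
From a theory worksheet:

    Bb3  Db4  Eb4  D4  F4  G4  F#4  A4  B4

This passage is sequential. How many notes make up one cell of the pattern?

9 notes total. Splitting into 3 groups of 3:
Bb3 Db4 Eb4 | D4 F4 G4 | F#4 A4 B4
Every group is a transposition up a 3rd of the one before; no shorter unit works.

3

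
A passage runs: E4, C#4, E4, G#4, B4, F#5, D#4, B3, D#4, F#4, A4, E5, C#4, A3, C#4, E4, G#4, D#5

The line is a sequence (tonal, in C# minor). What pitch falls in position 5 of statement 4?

The unit is 6 notes. Position-5 pitches of the 3 shown cells: B4, A4, G#4.
From G#4, down a 2nd gives F#4.

F#4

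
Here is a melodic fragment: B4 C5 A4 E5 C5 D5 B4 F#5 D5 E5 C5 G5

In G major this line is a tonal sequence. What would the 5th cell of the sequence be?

With a 4-note motive the entries are B4, C5, D5, each up a 2nd from the previous.
Carrying on: E5 → F#5.
So cell 5 is F#5 G5 E5 B5.

F#5 G5 E5 B5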